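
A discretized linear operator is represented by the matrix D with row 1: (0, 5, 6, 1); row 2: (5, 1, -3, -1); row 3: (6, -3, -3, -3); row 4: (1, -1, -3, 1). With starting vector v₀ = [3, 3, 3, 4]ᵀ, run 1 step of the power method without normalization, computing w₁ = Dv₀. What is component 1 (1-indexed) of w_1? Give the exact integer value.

37

w1 = Dv₀ = (37, 5, -12, -5)
The requested component of w1 is 37.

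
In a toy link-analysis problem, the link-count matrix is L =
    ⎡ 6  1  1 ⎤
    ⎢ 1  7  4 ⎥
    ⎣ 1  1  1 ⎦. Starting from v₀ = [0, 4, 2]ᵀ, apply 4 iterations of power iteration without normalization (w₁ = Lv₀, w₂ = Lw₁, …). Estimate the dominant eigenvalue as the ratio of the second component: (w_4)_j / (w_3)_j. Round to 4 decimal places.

λ ≈ 8.0829

w1 = Lv₀ = (6·0 + 1·4 + 1·2; 1·0 + 7·4 + 4·2; 1·0 + 1·4 + 1·2) = (6, 36, 6)
w2 = Lw1 = (6·6 + 1·36 + 1·6; 1·6 + 7·36 + 4·6; 1·6 + 1·36 + 1·6) = (78, 282, 48)
w3 = Lw2 = (798, 2244, 408)
w4 = Lw3 = (7440, 18138, 3450)
Ratio at component: 18138 / 2244 = 8.0829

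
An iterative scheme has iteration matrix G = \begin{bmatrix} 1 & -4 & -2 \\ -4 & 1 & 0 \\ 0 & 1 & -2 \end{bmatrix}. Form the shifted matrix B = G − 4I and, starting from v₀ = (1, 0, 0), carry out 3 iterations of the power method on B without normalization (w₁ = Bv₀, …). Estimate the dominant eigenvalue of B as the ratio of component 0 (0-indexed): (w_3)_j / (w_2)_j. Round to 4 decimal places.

μ ≈ -6.5200

B = G − 4I has rows (-3, -4, -2); (-4, -3, 0); (0, 1, -6)
w1 = Bv₀ = ((-3)·1 + (-4)·0 + (-2)·0; (-4)·1 + (-3)·0 + 0·0; 0·1 + 1·0 + (-6)·0) = (-3, -4, 0)
w2 = Bw1 = ((-3)·(-3) + (-4)·(-4) + (-2)·0; (-4)·(-3) + (-3)·(-4) + 0·0; 0·(-3) + 1·(-4) + (-6)·0) = (25, 24, -4)
w3 = Bw2 = (-163, -172, 48)
Ratio: -163/25 = -6.5200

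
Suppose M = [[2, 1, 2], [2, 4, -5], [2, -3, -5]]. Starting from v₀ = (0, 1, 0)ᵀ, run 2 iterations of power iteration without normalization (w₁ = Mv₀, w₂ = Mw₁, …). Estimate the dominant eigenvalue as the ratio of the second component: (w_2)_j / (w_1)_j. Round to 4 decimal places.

8.2500

w1 = Mv₀ = (1, 4, -3)
w2 = Mw1 = (0, 33, 5)
Ratio at component: 33 / 4 = 8.2500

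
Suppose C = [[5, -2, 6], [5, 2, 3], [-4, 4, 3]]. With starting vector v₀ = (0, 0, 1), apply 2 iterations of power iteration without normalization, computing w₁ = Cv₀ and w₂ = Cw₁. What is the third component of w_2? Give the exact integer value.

-3

w1 = Cv₀ = (5·0 + (-2)·0 + 6·1; 5·0 + 2·0 + 3·1; (-4)·0 + 4·0 + 3·1) = (6, 3, 3)
w2 = Cw1 = (5·6 + (-2)·3 + 6·3; 5·6 + 2·3 + 3·3; (-4)·6 + 4·3 + 3·3) = (42, 45, -3)
The requested component of w2 is -3.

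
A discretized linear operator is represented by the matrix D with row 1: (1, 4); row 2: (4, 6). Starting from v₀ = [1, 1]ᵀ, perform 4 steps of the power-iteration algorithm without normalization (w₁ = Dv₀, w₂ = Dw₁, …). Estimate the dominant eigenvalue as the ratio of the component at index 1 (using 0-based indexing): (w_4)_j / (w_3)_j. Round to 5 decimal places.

w1 = Dv₀ = (5, 10)
w2 = Dw1 = (45, 80)
w3 = Dw2 = (365, 660)
w4 = Dw3 = (3005, 5420)
Ratio at component: 5420 / 660 = 8.21212

λ ≈ 8.21212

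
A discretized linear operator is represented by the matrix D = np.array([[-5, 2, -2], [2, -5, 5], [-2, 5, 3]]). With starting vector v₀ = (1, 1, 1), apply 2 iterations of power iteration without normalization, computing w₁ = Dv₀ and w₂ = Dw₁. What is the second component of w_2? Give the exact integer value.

w1 = Dv₀ = (-5, 2, 6)
w2 = Dw1 = (17, 10, 38)
The requested component of w2 is 10.

10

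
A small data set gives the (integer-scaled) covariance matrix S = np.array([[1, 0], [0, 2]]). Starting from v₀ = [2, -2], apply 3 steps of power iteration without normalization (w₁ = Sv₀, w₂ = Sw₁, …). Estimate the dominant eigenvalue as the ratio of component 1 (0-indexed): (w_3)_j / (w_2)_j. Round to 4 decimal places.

2.0000

w1 = Sv₀ = (1·2 + 0·(-2); 0·2 + 2·(-2)) = (2, -4)
w2 = Sw1 = (1·2 + 0·(-4); 0·2 + 2·(-4)) = (2, -8)
w3 = Sw2 = (2, -16)
Ratio at component: -16 / -8 = 2.0000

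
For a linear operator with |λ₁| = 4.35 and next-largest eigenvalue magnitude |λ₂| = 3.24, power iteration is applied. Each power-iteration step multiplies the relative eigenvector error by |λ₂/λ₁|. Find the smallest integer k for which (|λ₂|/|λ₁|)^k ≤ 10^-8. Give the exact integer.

|λ₂/λ₁| = 3.24/4.35 = 0.74483
Need k ≥ ln(10^-8) / ln(0.74483) = -18.4207 / -0.2946 ≈ 62.527
Smallest integer k satisfying the bound: 63

63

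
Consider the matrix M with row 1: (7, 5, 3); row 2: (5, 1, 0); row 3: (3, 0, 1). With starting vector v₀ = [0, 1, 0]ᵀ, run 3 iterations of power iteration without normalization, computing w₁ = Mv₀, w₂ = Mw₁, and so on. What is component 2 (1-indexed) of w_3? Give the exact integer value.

w1 = Mv₀ = (5, 1, 0)
w2 = Mw1 = (40, 26, 15)
w3 = Mw2 = (455, 226, 135)
The requested component of w3 is 226.

226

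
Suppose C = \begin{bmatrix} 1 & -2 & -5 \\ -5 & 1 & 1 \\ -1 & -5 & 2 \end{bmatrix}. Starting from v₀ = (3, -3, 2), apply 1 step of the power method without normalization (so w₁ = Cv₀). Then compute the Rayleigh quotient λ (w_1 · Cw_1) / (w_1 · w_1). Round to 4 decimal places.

3.4639

w1 = Cv₀ = (1·3 + (-2)·(-3) + (-5)·2; (-5)·3 + 1·(-3) + 1·2; (-1)·3 + (-5)·(-3) + 2·2) = (-1, -16, 16)
Cw1 = (-49, 5, 113)
w1·Cw1 = (-1)·(-49) + (-16)·5 + 16·113 = 1777; w1·w1 = (-1)·(-1) + (-16)·(-16) + 16·16 = 513
λ ≈ 1777/513 = 3.4639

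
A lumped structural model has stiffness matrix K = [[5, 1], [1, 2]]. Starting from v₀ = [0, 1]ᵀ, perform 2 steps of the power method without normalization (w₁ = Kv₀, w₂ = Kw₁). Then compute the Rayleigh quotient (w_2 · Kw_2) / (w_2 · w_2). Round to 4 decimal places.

w1 = Kv₀ = (5·0 + 1·1; 1·0 + 2·1) = (1, 2)
w2 = Kw1 = (5·1 + 1·2; 1·1 + 2·2) = (7, 5)
Kw2 = (40, 17)
w2·Kw2 = 7·40 + 5·17 = 365; w2·w2 = 7·7 + 5·5 = 74
λ ≈ 365/74 = 4.9324

4.9324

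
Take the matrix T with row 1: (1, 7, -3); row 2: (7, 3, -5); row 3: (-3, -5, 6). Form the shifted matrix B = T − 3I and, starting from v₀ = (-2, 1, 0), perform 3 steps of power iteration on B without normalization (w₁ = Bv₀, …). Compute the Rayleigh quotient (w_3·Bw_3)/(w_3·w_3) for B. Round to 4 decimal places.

μ ≈ -5.9904

B = T − 3I has rows (-2, 7, -3); (7, 0, -5); (-3, -5, 3)
w1 = Bv₀ = ((-2)·(-2) + 7·1 + (-3)·0; 7·(-2) + 0·1 + (-5)·0; (-3)·(-2) + (-5)·1 + 3·0) = (11, -14, 1)
w2 = Bw1 = ((-2)·11 + 7·(-14) + (-3)·1; 7·11 + 0·(-14) + (-5)·1; (-3)·11 + (-5)·(-14) + 3·1) = (-123, 72, 40)
w3 = Bw2 = (630, -1061, 129)
Bw3 = (-9074, 3765, 3802)
w3·Bw3 = -9220827; w3·w3 = 1539262; μ ≈ -9220827/1539262 = -5.9904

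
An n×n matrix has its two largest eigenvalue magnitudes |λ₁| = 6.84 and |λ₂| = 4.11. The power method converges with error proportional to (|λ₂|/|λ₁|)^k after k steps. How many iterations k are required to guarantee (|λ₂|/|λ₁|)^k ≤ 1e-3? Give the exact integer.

|λ₂/λ₁| = 4.11/6.84 = 0.60088
Need k ≥ ln(1e-3) / ln(0.60088) = -6.9078 / -0.5094 ≈ 13.562
Smallest integer k satisfying the bound: 14

14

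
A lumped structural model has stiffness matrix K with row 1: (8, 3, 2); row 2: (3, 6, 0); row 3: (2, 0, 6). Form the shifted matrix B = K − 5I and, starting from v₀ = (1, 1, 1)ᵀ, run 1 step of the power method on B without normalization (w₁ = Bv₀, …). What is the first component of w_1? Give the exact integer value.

8

B = K − 5I has rows (3, 3, 2); (3, 1, 0); (2, 0, 1)
w1 = Bv₀ = (8, 4, 3)
Requested component of w1: 8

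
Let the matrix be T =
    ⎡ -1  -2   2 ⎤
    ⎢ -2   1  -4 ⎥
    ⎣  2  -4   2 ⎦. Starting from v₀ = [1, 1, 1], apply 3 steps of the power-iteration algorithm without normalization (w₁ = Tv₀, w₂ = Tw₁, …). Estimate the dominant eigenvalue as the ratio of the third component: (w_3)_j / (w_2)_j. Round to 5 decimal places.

w1 = Tv₀ = (-1, -5, 0)
w2 = Tw1 = (11, -3, 18)
w3 = Tw2 = (31, -97, 70)
Ratio at component: 70 / 18 = 3.88889

λ ≈ 3.88889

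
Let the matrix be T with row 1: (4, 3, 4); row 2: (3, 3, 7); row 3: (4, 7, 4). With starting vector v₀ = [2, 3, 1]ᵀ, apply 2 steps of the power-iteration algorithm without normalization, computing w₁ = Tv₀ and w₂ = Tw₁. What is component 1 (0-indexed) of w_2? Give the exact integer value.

360

w1 = Tv₀ = (4·2 + 3·3 + 4·1; 3·2 + 3·3 + 7·1; 4·2 + 7·3 + 4·1) = (21, 22, 33)
w2 = Tw1 = (4·21 + 3·22 + 4·33; 3·21 + 3·22 + 7·33; 4·21 + 7·22 + 4·33) = (282, 360, 370)
The requested component of w2 is 360.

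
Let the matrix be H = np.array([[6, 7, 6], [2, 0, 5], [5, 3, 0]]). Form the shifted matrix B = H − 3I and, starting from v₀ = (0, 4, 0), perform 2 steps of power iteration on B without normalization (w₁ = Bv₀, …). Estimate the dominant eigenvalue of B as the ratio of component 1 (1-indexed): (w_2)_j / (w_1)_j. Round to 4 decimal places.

μ ≈ 2.5714

B = H − 3I has rows (3, 7, 6); (2, -3, 5); (5, 3, -3)
w1 = Bv₀ = (3·0 + 7·4 + 6·0; 2·0 + (-3)·4 + 5·0; 5·0 + 3·4 + (-3)·0) = (28, -12, 12)
w2 = Bw1 = (3·28 + 7·(-12) + 6·12; 2·28 + (-3)·(-12) + 5·12; 5·28 + 3·(-12) + (-3)·12) = (72, 152, 68)
Ratio: 72/28 = 2.5714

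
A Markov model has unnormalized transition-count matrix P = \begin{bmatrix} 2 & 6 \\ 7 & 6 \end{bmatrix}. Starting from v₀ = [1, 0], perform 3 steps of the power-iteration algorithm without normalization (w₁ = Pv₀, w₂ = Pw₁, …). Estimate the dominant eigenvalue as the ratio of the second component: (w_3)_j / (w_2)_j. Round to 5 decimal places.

11.75000

w1 = Pv₀ = (2·1 + 6·0; 7·1 + 6·0) = (2, 7)
w2 = Pw1 = (2·2 + 6·7; 7·2 + 6·7) = (46, 56)
w3 = Pw2 = (428, 658)
Ratio at component: 658 / 56 = 11.75000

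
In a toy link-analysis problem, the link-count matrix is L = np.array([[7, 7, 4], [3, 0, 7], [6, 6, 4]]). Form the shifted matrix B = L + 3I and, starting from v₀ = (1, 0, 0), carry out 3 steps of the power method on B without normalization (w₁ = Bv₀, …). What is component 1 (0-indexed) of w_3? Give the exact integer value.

B = L + 3I has rows (10, 7, 4); (3, 3, 7); (6, 6, 7)
w1 = Bv₀ = (10, 3, 6)
w2 = Bw1 = (145, 81, 120)
w3 = Bw2 = (2497, 1518, 2196)
Requested component of w3: 1518

1518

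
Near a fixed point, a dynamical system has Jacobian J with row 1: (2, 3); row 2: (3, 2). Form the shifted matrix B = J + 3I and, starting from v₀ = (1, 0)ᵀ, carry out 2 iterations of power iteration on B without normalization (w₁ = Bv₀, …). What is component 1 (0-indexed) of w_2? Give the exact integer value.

B = J + 3I has rows (5, 3); (3, 5)
w1 = Bv₀ = (5·1 + 3·0; 3·1 + 5·0) = (5, 3)
w2 = Bw1 = (5·5 + 3·3; 3·5 + 5·3) = (34, 30)
Requested component of w2: 30

30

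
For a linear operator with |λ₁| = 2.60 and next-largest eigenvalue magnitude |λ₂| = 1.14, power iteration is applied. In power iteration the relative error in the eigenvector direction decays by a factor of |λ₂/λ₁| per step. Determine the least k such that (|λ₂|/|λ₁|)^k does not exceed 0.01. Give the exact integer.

|λ₂/λ₁| = 1.14/2.60 = 0.43846
Need k ≥ ln(0.01) / ln(0.43846) = -4.6052 / -0.8245 ≈ 5.586
Smallest integer k satisfying the bound: 6

6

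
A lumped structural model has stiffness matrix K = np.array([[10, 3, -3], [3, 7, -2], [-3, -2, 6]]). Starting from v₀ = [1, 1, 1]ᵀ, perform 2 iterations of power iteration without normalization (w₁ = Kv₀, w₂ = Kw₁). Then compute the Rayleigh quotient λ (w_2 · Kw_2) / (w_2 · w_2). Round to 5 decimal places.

w1 = Kv₀ = (10·1 + 3·1 + (-3)·1; 3·1 + 7·1 + (-2)·1; (-3)·1 + (-2)·1 + 6·1) = (10, 8, 1)
w2 = Kw1 = (10·10 + 3·8 + (-3)·1; 3·10 + 7·8 + (-2)·1; (-3)·10 + (-2)·8 + 6·1) = (121, 84, -40)
Kw2 = (1582, 1031, -771)
w2·Kw2 = 121·1582 + 84·1031 + (-40)·(-771) = 308866; w2·w2 = 121·121 + 84·84 + (-40)·(-40) = 23297
λ ≈ 308866/23297 = 13.25776

λ ≈ 13.25776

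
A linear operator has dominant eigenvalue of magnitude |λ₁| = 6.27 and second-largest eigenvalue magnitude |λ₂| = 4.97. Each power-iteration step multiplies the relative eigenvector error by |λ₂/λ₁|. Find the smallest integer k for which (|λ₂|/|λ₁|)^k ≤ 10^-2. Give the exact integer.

|λ₂/λ₁| = 4.97/6.27 = 0.79266
Need k ≥ ln(10^-2) / ln(0.79266) = -4.6052 / -0.2324 ≈ 19.819
Smallest integer k satisfying the bound: 20

20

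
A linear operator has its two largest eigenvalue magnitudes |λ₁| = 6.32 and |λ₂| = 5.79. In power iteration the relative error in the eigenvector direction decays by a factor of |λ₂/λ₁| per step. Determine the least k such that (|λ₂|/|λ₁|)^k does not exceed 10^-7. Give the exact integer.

185

|λ₂/λ₁| = 5.79/6.32 = 0.91614
Need k ≥ ln(10^-7) / ln(0.91614) = -16.1181 / -0.0876 ≈ 184.024
Smallest integer k satisfying the bound: 185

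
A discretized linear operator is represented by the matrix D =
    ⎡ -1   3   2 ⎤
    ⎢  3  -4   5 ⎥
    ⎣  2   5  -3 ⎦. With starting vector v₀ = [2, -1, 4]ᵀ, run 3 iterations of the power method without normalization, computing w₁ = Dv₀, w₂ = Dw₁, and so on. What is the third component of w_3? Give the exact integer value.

w1 = Dv₀ = ((-1)·2 + 3·(-1) + 2·4; 3·2 + (-4)·(-1) + 5·4; 2·2 + 5·(-1) + (-3)·4) = (3, 30, -13)
w2 = Dw1 = ((-1)·3 + 3·30 + 2·(-13); 3·3 + (-4)·30 + 5·(-13); 2·3 + 5·30 + (-3)·(-13)) = (61, -176, 195)
w3 = Dw2 = (-199, 1862, -1343)
The requested component of w3 is -1343.

-1343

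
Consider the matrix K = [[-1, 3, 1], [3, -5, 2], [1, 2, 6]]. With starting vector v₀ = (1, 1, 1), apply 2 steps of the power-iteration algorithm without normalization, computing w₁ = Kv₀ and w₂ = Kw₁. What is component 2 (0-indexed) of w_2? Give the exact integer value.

57

w1 = Kv₀ = ((-1)·1 + 3·1 + 1·1; 3·1 + (-5)·1 + 2·1; 1·1 + 2·1 + 6·1) = (3, 0, 9)
w2 = Kw1 = ((-1)·3 + 3·0 + 1·9; 3·3 + (-5)·0 + 2·9; 1·3 + 2·0 + 6·9) = (6, 27, 57)
The requested component of w2 is 57.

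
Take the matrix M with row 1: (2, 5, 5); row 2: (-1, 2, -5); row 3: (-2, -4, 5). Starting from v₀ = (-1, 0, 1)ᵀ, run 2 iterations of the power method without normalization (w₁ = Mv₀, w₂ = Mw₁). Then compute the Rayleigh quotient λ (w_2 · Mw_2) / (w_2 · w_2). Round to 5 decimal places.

λ ≈ 7.16718

w1 = Mv₀ = (2·(-1) + 5·0 + 5·1; (-1)·(-1) + 2·0 + (-5)·1; (-2)·(-1) + (-4)·0 + 5·1) = (3, -4, 7)
w2 = Mw1 = (2·3 + 5·(-4) + 5·7; (-1)·3 + 2·(-4) + (-5)·7; (-2)·3 + (-4)·(-4) + 5·7) = (21, -46, 45)
Mw2 = (37, -338, 367)
w2·Mw2 = 21·37 + (-46)·(-338) + 45·367 = 32840; w2·w2 = 21·21 + (-46)·(-46) + 45·45 = 4582
λ ≈ 32840/4582 = 7.16718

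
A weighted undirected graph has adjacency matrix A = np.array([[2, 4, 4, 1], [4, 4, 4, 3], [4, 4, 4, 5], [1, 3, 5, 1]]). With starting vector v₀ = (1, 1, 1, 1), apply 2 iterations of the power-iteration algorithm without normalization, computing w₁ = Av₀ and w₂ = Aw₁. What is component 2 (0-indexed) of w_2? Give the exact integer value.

w1 = Av₀ = (11, 15, 17, 10)
w2 = Aw1 = (160, 202, 222, 151)
The requested component of w2 is 222.

222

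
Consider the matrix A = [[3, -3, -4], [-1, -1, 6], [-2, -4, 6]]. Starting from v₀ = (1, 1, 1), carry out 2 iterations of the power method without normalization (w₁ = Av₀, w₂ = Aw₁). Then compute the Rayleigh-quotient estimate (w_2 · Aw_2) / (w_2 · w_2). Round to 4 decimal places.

w1 = Av₀ = (3·1 + (-3)·1 + (-4)·1; (-1)·1 + (-1)·1 + 6·1; (-2)·1 + (-4)·1 + 6·1) = (-4, 4, 0)
w2 = Aw1 = (3·(-4) + (-3)·4 + (-4)·0; (-1)·(-4) + (-1)·4 + 6·0; (-2)·(-4) + (-4)·4 + 6·0) = (-24, 0, -8)
Aw2 = (-40, -24, 0)
w2·Aw2 = (-24)·(-40) + 0·(-24) + (-8)·0 = 960; w2·w2 = (-24)·(-24) + 0·0 + (-8)·(-8) = 640
λ ≈ 960/640 = 1.5000

1.5000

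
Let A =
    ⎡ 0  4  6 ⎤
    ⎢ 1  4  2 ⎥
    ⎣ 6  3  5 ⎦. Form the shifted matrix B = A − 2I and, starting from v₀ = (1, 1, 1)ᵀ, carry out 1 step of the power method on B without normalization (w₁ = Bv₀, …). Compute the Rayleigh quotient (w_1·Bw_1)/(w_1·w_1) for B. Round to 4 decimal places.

B = A − 2I has rows (-2, 4, 6); (1, 2, 2); (6, 3, 3)
w1 = Bv₀ = (8, 5, 12)
Bw1 = (76, 42, 99)
w1·Bw1 = 2006; w1·w1 = 233; μ ≈ 2006/233 = 8.6094

μ ≈ 8.6094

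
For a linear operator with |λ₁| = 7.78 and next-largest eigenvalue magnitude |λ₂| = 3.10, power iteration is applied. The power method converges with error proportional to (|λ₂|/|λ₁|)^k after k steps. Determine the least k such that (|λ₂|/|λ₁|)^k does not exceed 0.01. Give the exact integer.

|λ₂/λ₁| = 3.10/7.78 = 0.39846
Need k ≥ ln(0.01) / ln(0.39846) = -4.6052 / -0.9202 ≈ 5.005
Smallest integer k satisfying the bound: 6

6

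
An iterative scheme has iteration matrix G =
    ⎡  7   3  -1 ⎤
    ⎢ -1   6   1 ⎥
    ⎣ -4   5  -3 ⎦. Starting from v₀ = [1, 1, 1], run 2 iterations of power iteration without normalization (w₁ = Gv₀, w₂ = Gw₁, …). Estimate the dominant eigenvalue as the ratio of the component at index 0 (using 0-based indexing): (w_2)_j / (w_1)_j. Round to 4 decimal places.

w1 = Gv₀ = (9, 6, -2)
w2 = Gw1 = (83, 25, 0)
Ratio at component: 83 / 9 = 9.2222

9.2222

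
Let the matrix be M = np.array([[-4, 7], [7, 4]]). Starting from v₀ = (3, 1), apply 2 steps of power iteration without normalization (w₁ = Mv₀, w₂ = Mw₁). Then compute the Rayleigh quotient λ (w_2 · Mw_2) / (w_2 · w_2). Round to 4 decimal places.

w1 = Mv₀ = (-5, 25)
w2 = Mw1 = (195, 65)
Mw2 = (-325, 1625)
w2·Mw2 = 195·(-325) + 65·1625 = 42250; w2·w2 = 195·195 + 65·65 = 42250
λ ≈ 42250/42250 = 1.0000

λ ≈ 1.0000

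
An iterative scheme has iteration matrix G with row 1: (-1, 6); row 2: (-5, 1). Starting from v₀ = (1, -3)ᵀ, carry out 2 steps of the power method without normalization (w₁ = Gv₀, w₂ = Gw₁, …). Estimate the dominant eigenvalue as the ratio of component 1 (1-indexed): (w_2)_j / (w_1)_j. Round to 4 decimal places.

λ ≈ 1.5263

w1 = Gv₀ = (-19, -8)
w2 = Gw1 = (-29, 87)
Ratio at component: -29 / -19 = 1.5263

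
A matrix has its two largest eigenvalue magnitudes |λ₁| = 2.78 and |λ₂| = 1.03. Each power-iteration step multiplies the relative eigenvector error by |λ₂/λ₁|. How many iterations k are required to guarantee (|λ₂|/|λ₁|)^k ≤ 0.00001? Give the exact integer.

|λ₂/λ₁| = 1.03/2.78 = 0.37050
Need k ≥ ln(0.00001) / ln(0.37050) = -11.5129 / -0.9929 ≈ 11.595
Smallest integer k satisfying the bound: 12

12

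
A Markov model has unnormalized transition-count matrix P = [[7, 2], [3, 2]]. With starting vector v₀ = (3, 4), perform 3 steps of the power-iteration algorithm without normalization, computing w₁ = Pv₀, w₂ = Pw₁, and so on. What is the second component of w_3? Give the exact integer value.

w1 = Pv₀ = (29, 17)
w2 = Pw1 = (237, 121)
w3 = Pw2 = (1901, 953)
The requested component of w3 is 953.

953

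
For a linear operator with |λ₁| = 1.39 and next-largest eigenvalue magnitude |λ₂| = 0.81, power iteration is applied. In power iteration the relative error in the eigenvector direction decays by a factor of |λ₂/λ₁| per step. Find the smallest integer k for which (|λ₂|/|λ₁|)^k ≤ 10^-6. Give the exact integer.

26

|λ₂/λ₁| = 0.81/1.39 = 0.58273
Need k ≥ ln(10^-6) / ln(0.58273) = -13.8155 / -0.5400 ≈ 25.583
Smallest integer k satisfying the bound: 26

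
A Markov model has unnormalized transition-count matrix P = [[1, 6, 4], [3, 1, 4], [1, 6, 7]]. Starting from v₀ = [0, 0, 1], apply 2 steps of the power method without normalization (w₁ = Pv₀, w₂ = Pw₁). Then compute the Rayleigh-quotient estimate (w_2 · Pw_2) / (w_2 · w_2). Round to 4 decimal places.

w1 = Pv₀ = (1·0 + 6·0 + 4·1; 3·0 + 1·0 + 4·1; 1·0 + 6·0 + 7·1) = (4, 4, 7)
w2 = Pw1 = (1·4 + 6·4 + 4·7; 3·4 + 1·4 + 4·7; 1·4 + 6·4 + 7·7) = (56, 44, 77)
Pw2 = (628, 520, 859)
w2·Pw2 = 56·628 + 44·520 + 77·859 = 124191; w2·w2 = 56·56 + 44·44 + 77·77 = 11001
λ ≈ 124191/11001 = 11.2891

λ ≈ 11.2891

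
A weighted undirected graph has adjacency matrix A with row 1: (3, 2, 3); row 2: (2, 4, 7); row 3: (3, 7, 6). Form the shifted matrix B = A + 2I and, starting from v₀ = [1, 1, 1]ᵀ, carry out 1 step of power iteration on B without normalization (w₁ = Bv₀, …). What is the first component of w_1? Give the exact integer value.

10

B = A + 2I has rows (5, 2, 3); (2, 6, 7); (3, 7, 8)
w1 = Bv₀ = (10, 15, 18)
Requested component of w1: 10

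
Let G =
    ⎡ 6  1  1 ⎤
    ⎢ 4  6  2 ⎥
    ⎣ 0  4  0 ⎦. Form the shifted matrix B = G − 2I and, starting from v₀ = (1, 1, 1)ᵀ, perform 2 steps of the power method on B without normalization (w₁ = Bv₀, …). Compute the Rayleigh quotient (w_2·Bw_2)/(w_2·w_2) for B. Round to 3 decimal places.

B = G − 2I has rows (4, 1, 1); (4, 4, 2); (0, 4, -2)
w1 = Bv₀ = (6, 10, 2)
w2 = Bw1 = (36, 68, 36)
Bw2 = (248, 488, 200)
w2·Bw2 = 49312; w2·w2 = 7216; μ ≈ 49312/7216 = 6.834

μ ≈ 6.834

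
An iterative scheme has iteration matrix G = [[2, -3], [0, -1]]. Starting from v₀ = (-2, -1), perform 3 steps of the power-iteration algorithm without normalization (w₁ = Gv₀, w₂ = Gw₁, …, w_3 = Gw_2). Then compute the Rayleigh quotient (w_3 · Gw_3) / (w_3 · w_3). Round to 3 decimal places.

2.360

w1 = Gv₀ = (-1, 1)
w2 = Gw1 = (-5, -1)
w3 = Gw2 = (-7, 1)
Gw3 = (-17, -1)
w3·Gw3 = (-7)·(-17) + 1·(-1) = 118; w3·w3 = (-7)·(-7) + 1·1 = 50
λ ≈ 118/50 = 2.360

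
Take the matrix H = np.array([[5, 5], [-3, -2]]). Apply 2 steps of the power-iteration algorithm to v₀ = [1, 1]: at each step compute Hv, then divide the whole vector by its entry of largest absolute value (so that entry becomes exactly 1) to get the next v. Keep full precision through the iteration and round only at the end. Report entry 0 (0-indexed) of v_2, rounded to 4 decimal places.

Hv0 = (10.00000, -5.00000); divide by 10.00000 → v1 = (1.00000, -0.50000)
Hv1 = (2.50000, -2.00000); divide by 2.50000 → v2 = (1.00000, -0.80000)
Requested entry of v2: 25/25 = 1.0000

1.0000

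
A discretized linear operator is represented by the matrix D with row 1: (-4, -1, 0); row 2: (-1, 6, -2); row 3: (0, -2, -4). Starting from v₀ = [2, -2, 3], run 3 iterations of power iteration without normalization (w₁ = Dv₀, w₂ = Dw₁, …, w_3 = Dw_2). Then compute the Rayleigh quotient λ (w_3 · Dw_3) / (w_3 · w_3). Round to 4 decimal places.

5.1048

w1 = Dv₀ = ((-4)·2 + (-1)·(-2) + 0·3; (-1)·2 + 6·(-2) + (-2)·3; 0·2 + (-2)·(-2) + (-4)·3) = (-6, -20, -8)
w2 = Dw1 = ((-4)·(-6) + (-1)·(-20) + 0·(-8); (-1)·(-6) + 6·(-20) + (-2)·(-8); 0·(-6) + (-2)·(-20) + (-4)·(-8)) = (44, -98, 72)
w3 = Dw2 = (-78, -776, -92)
Dw3 = (1088, -4394, 1920)
w3·Dw3 = (-78)·1088 + (-776)·(-4394) + (-92)·1920 = 3148240; w3·w3 = (-78)·(-78) + (-776)·(-776) + (-92)·(-92) = 616724
λ ≈ 3148240/616724 = 5.1048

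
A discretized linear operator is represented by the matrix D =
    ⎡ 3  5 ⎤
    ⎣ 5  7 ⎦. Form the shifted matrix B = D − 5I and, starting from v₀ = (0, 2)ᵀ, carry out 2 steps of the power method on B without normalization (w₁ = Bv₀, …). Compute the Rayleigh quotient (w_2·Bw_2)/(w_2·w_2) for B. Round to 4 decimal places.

2.0000

B = D − 5I has rows (-2, 5); (5, 2)
w1 = Bv₀ = ((-2)·0 + 5·2; 5·0 + 2·2) = (10, 4)
w2 = Bw1 = ((-2)·10 + 5·4; 5·10 + 2·4) = (0, 58)
Bw2 = (290, 116)
w2·Bw2 = 6728; w2·w2 = 3364; μ ≈ 6728/3364 = 2.0000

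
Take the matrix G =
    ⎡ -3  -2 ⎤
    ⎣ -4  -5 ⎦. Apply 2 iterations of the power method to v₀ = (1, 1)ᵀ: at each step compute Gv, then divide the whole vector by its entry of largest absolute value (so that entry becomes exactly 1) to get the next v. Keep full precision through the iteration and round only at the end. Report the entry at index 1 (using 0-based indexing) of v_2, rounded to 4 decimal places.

Gv0 = (-5.00000, -9.00000); divide by -9.00000 → v1 = (0.55556, 1.00000)
Gv1 = (-3.66667, -7.22222); divide by -7.22222 → v2 = (0.50769, 1.00000)
Requested entry of v2: 65/65 = 1.0000

1.0000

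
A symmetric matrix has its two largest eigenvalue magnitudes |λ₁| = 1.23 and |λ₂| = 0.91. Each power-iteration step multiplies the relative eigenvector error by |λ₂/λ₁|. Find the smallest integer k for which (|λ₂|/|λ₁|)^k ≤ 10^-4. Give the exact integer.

|λ₂/λ₁| = 0.91/1.23 = 0.73984
Need k ≥ ln(10^-4) / ln(0.73984) = -9.2103 / -0.3013 ≈ 30.566
Smallest integer k satisfying the bound: 31

31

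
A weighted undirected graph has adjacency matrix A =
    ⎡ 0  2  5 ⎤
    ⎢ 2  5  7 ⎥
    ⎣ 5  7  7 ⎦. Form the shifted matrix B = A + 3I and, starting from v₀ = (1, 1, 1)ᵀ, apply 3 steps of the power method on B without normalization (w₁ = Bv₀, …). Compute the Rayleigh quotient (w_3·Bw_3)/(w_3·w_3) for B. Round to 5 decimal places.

B = A + 3I has rows (3, 2, 5); (2, 8, 7); (5, 7, 10)
w1 = Bv₀ = (10, 17, 22)
w2 = Bw1 = (174, 310, 389)
w3 = Bw2 = (3087, 5551, 6930)
Bw3 = (55013, 99092, 123592)
w3·Bw3 = 1576377383; w3·w3 = 88368070; μ ≈ 1576377383/88368070 = 17.83877

17.83877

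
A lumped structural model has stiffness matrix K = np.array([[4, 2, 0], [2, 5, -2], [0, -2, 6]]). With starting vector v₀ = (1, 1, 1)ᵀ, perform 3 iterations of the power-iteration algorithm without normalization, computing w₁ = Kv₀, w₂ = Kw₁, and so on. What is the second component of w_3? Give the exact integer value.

185

w1 = Kv₀ = (4·1 + 2·1 + 0·1; 2·1 + 5·1 + (-2)·1; 0·1 + (-2)·1 + 6·1) = (6, 5, 4)
w2 = Kw1 = (4·6 + 2·5 + 0·4; 2·6 + 5·5 + (-2)·4; 0·6 + (-2)·5 + 6·4) = (34, 29, 14)
w3 = Kw2 = (194, 185, 26)
The requested component of w3 is 185.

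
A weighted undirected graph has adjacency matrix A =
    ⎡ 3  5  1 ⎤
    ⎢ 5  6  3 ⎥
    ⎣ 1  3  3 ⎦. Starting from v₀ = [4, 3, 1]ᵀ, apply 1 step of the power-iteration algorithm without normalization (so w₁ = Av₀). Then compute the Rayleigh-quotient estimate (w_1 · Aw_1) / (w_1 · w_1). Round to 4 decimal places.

10.8482

w1 = Av₀ = (3·4 + 5·3 + 1·1; 5·4 + 6·3 + 3·1; 1·4 + 3·3 + 3·1) = (28, 41, 16)
Aw1 = (305, 434, 199)
w1·Aw1 = 28·305 + 41·434 + 16·199 = 29518; w1·w1 = 28·28 + 41·41 + 16·16 = 2721
λ ≈ 29518/2721 = 10.8482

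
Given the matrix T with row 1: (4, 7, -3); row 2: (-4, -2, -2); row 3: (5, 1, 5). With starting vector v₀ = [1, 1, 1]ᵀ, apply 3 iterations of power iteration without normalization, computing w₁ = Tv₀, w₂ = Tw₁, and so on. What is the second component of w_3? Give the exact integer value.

w1 = Tv₀ = (4·1 + 7·1 + (-3)·1; (-4)·1 + (-2)·1 + (-2)·1; 5·1 + 1·1 + 5·1) = (8, -8, 11)
w2 = Tw1 = (4·8 + 7·(-8) + (-3)·11; (-4)·8 + (-2)·(-8) + (-2)·11; 5·8 + 1·(-8) + 5·11) = (-57, -38, 87)
w3 = Tw2 = (-755, 130, 112)
The requested component of w3 is 130.

130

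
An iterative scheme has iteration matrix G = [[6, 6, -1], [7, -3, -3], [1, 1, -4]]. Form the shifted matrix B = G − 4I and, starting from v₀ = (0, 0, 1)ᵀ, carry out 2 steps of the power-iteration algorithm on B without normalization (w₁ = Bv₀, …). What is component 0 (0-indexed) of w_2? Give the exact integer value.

B = G − 4I has rows (2, 6, -1); (7, -7, -3); (1, 1, -8)
w1 = Bv₀ = (2·0 + 6·0 + (-1)·1; 7·0 + (-7)·0 + (-3)·1; 1·0 + 1·0 + (-8)·1) = (-1, -3, -8)
w2 = Bw1 = (2·(-1) + 6·(-3) + (-1)·(-8); 7·(-1) + (-7)·(-3) + (-3)·(-8); 1·(-1) + 1·(-3) + (-8)·(-8)) = (-12, 38, 60)
Requested component of w2: -12

-12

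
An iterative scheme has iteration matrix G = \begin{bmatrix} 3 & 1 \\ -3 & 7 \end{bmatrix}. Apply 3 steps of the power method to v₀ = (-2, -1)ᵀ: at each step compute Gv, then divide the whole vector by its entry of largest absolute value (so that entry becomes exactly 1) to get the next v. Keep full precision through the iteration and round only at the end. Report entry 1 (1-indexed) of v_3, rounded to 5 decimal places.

Gv0 = (-7.000000, -1.000000); divide by -7.000000 → v1 = (1.000000, 0.142857)
Gv1 = (3.142857, -2.000000); divide by 3.142857 → v2 = (1.000000, -0.636364)
Gv2 = (2.363636, -7.454545); divide by -7.454545 → v3 = (-0.317073, 1.000000)
Requested entry of v3: -52/164 = -0.31707

-0.31707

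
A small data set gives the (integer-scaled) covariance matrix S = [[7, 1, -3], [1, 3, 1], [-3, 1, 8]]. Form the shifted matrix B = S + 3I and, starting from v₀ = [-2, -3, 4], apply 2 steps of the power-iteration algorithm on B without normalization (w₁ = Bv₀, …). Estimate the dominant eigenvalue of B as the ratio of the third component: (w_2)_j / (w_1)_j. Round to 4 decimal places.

B = S + 3I has rows (10, 1, -3); (1, 6, 1); (-3, 1, 11)
w1 = Bv₀ = (-35, -16, 47)
w2 = Bw1 = (-507, -84, 606)
Ratio: 606/47 = 12.8936

μ ≈ 12.8936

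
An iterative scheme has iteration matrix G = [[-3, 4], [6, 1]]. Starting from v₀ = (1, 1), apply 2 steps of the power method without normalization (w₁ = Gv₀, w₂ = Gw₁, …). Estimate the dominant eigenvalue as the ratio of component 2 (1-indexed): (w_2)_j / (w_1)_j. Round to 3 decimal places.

λ ≈ 1.857

w1 = Gv₀ = (1, 7)
w2 = Gw1 = (25, 13)
Ratio at component: 13 / 7 = 1.857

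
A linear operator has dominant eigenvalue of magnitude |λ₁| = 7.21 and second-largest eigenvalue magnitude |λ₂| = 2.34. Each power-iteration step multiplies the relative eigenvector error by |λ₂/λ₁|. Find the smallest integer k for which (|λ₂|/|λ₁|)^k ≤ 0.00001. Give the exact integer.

11

|λ₂/λ₁| = 2.34/7.21 = 0.32455
Need k ≥ ln(0.00001) / ln(0.32455) = -11.5129 / -1.1253 ≈ 10.231
Smallest integer k satisfying the bound: 11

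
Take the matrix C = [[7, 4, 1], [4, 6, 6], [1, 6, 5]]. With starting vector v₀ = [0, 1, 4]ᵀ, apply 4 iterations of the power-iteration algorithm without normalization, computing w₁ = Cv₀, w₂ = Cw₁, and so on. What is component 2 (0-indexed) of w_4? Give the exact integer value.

w1 = Cv₀ = (8, 30, 26)
w2 = Cw1 = (202, 368, 318)
w3 = Cw2 = (3204, 4924, 4000)
w4 = Cw3 = (46124, 66360, 52748)
The requested component of w4 is 52748.

52748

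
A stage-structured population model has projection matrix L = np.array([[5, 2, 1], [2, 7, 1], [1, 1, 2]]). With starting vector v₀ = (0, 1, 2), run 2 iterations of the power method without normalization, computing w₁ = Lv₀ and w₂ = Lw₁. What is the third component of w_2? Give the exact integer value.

23

w1 = Lv₀ = (4, 9, 5)
w2 = Lw1 = (43, 76, 23)
The requested component of w2 is 23.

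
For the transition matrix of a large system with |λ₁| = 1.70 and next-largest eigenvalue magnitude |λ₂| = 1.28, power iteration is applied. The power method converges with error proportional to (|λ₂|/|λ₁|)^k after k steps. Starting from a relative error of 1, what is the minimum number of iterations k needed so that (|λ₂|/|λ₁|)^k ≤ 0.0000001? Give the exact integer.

57

|λ₂/λ₁| = 1.28/1.70 = 0.75294
Need k ≥ ln(0.0000001) / ln(0.75294) = -16.1181 / -0.2838 ≈ 56.800
Smallest integer k satisfying the bound: 57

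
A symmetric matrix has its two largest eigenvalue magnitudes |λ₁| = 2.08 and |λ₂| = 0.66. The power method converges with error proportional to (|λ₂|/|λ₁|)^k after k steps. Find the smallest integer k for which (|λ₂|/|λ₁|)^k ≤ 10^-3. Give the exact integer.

|λ₂/λ₁| = 0.66/2.08 = 0.31731
Need k ≥ ln(10^-3) / ln(0.31731) = -6.9078 / -1.1479 ≈ 6.018
Smallest integer k satisfying the bound: 7

7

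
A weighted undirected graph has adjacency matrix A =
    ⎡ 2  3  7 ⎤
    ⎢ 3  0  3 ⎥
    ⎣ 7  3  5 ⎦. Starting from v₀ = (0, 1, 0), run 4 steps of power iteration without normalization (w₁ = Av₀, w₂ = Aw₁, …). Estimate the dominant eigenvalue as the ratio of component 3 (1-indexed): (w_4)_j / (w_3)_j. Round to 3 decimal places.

λ ≈ 12.298

w1 = Av₀ = (3, 0, 3)
w2 = Aw1 = (27, 18, 36)
w3 = Aw2 = (360, 189, 423)
w4 = Aw3 = (4248, 2349, 5202)
Ratio at component: 5202 / 423 = 12.298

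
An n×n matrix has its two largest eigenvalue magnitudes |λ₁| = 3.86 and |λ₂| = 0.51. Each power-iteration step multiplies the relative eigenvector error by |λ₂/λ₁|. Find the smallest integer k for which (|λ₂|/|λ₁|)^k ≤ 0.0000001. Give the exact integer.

8

|λ₂/λ₁| = 0.51/3.86 = 0.13212
Need k ≥ ln(0.0000001) / ln(0.13212) = -16.1181 / -2.0240 ≈ 7.963
Smallest integer k satisfying the bound: 8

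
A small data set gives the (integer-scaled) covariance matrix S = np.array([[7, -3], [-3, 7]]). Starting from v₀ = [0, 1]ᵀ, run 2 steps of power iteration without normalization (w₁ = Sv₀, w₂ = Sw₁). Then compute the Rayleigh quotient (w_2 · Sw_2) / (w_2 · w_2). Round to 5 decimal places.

w1 = Sv₀ = (-3, 7)
w2 = Sw1 = (-42, 58)
Sw2 = (-468, 532)
w2·Sw2 = (-42)·(-468) + 58·532 = 50512; w2·w2 = (-42)·(-42) + 58·58 = 5128
λ ≈ 50512/5128 = 9.85023

9.85023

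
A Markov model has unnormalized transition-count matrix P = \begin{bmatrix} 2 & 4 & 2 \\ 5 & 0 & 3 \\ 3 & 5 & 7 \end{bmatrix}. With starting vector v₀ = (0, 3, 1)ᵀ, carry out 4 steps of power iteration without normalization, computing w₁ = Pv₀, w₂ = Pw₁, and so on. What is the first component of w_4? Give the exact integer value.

w1 = Pv₀ = (14, 3, 22)
w2 = Pw1 = (84, 136, 211)
w3 = Pw2 = (1134, 1053, 2409)
w4 = Pw3 = (11298, 12897, 25530)
The requested component of w4 is 11298.

11298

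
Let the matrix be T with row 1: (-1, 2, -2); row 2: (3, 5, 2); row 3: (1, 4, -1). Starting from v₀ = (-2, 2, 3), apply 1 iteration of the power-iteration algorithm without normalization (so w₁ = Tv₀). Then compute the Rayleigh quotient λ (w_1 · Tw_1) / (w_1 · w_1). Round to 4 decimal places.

w1 = Tv₀ = ((-1)·(-2) + 2·2 + (-2)·3; 3·(-2) + 5·2 + 2·3; 1·(-2) + 4·2 + (-1)·3) = (0, 10, 3)
Tw1 = (14, 56, 37)
w1·Tw1 = 0·14 + 10·56 + 3·37 = 671; w1·w1 = 0·0 + 10·10 + 3·3 = 109
λ ≈ 671/109 = 6.1560

λ ≈ 6.1560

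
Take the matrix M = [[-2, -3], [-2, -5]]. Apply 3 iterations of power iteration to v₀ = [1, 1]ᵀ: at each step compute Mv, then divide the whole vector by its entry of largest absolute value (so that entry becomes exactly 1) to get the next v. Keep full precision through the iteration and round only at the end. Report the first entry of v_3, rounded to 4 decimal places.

Mv0 = (-5.00000, -7.00000); divide by -7.00000 → v1 = (0.71429, 1.00000)
Mv1 = (-4.42857, -6.42857); divide by -6.42857 → v2 = (0.68889, 1.00000)
Mv2 = (-4.37778, -6.37778); divide by -6.37778 → v3 = (0.68641, 1.00000)
Requested entry of v3: -197/-287 = 0.6864

0.6864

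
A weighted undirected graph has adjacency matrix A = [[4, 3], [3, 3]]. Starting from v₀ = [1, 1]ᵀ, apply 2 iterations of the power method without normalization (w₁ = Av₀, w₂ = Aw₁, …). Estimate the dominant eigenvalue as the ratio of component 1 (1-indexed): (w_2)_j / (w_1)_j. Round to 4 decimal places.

6.5714

w1 = Av₀ = (4·1 + 3·1; 3·1 + 3·1) = (7, 6)
w2 = Aw1 = (4·7 + 3·6; 3·7 + 3·6) = (46, 39)
Ratio at component: 46 / 7 = 6.5714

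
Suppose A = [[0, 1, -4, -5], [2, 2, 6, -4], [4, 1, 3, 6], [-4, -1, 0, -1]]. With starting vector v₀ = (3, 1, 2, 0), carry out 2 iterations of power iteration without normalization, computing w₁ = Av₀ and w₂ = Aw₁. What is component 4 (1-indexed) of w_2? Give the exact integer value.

21

w1 = Av₀ = (-7, 20, 19, -13)
w2 = Aw1 = (9, 192, -29, 21)
The requested component of w2 is 21.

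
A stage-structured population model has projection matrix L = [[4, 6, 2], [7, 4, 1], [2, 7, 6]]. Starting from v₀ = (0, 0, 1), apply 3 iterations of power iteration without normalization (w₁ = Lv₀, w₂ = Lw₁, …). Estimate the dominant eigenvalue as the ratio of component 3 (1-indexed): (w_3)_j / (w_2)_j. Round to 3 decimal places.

w1 = Lv₀ = (2, 1, 6)
w2 = Lw1 = (26, 24, 47)
w3 = Lw2 = (342, 325, 502)
Ratio at component: 502 / 47 = 10.681

λ ≈ 10.681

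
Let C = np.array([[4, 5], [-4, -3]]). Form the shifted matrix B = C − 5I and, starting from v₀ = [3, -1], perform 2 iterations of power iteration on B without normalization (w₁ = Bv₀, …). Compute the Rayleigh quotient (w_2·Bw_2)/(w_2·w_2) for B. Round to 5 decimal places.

μ ≈ -7.94340

B = C − 5I has rows (-1, 5); (-4, -8)
w1 = Bv₀ = ((-1)·3 + 5·(-1); (-4)·3 + (-8)·(-1)) = (-8, -4)
w2 = Bw1 = ((-1)·(-8) + 5·(-4); (-4)·(-8) + (-8)·(-4)) = (-12, 64)
Bw2 = (332, -464)
w2·Bw2 = -33680; w2·w2 = 4240; μ ≈ -33680/4240 = -7.94340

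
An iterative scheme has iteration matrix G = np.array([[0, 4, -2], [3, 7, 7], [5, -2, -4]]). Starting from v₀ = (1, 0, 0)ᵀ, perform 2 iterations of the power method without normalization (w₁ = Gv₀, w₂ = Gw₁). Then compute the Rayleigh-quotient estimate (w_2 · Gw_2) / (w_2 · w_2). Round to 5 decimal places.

3.30084

w1 = Gv₀ = (0, 3, 5)
w2 = Gw1 = (2, 56, -26)
Gw2 = (276, 216, 2)
w2·Gw2 = 2·276 + 56·216 + (-26)·2 = 12596; w2·w2 = 2·2 + 56·56 + (-26)·(-26) = 3816
λ ≈ 12596/3816 = 3.30084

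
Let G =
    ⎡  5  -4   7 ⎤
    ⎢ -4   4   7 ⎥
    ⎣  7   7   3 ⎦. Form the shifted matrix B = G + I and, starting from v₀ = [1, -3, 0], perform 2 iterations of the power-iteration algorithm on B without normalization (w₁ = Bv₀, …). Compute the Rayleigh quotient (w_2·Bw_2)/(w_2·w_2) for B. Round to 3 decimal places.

B = G + I has rows (6, -4, 7); (-4, 5, 7); (7, 7, 4)
w1 = Bv₀ = (18, -19, -14)
w2 = Bw1 = (86, -265, -63)
Bw2 = (1135, -2110, -1505)
w2·Bw2 = 751575; w2·w2 = 81590; μ ≈ 751575/81590 = 9.212

9.212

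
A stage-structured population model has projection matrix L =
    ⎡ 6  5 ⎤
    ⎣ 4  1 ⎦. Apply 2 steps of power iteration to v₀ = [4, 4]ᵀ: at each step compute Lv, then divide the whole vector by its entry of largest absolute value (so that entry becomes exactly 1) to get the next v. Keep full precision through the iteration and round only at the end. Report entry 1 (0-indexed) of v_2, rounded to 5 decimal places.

0.53846

Lv0 = (44.000000, 20.000000); divide by 44.000000 → v1 = (1.000000, 0.454545)
Lv1 = (8.272727, 4.454545); divide by 8.272727 → v2 = (1.000000, 0.538462)
Requested entry of v2: 196/364 = 0.53846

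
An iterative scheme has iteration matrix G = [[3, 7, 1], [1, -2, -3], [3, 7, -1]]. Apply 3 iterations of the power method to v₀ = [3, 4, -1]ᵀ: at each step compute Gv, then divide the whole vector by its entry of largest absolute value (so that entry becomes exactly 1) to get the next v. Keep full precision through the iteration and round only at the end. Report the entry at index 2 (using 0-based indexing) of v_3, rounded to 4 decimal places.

1.0000

Gv0 = (36.00000, -2.00000, 38.00000); divide by 38.00000 → v1 = (0.94737, -0.05263, 1.00000)
Gv1 = (3.47368, -1.94737, 1.47368); divide by 3.47368 → v2 = (1.00000, -0.56061, 0.42424)
Gv2 = (-0.50000, 0.84848, -1.34848); divide by -1.34848 → v3 = (0.37079, -0.62921, 1.00000)
Requested entry of v3: -178/-178 = 1.0000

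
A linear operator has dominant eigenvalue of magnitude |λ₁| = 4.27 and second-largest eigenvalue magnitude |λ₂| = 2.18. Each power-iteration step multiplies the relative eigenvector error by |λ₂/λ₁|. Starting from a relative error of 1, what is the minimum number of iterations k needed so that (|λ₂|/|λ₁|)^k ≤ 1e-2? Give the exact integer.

|λ₂/λ₁| = 2.18/4.27 = 0.51054
Need k ≥ ln(1e-2) / ln(0.51054) = -4.6052 / -0.6723 ≈ 6.850
Smallest integer k satisfying the bound: 7

7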